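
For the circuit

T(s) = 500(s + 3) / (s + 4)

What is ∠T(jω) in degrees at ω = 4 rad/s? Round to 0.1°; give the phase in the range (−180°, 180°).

At s = jω = j4:
zero (s+3): 3 + j4 → |·| = √(3²+4²) = √25 ≈ 5, ∠ = arctan(4/3) ≈ 53.13°
pole (s+4): 4 + j4 → |·| = √(4²+4²) = √32 ≈ 5.6569, ∠ = arctan(4/4) ≈ 45.00°
∠T = 53.13° − 45.00° = 8.13°

8.1°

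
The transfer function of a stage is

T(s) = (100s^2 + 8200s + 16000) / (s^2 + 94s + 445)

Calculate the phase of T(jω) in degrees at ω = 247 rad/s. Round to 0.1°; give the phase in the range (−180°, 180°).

Substitute s = j247:
Numerator: 100(j247)^2 + 8200(j247) + 16000 = -6084900 + j2025400
Denominator: (j247)^2 + 94(j247) + 445 = -60564 + j23218
|N| = √(6084900² + 2025400²) ≈ 6.4131e+06, ∠N ≈ 161.59°
|D| = √(60564² + 23218²) ≈ 64862, ∠D ≈ 159.03°
∠T = 161.59° − 159.03° = 2.56°

2.6°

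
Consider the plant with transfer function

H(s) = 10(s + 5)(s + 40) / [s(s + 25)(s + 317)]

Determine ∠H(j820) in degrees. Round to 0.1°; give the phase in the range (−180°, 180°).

At s = jω = j820:
zero (s+5): 5 + j820 → |·| = √(5²+820²) = √672425 ≈ 820.02, ∠ = arctan(820/5) ≈ 89.65°
zero (s+40): 40 + j820 → |·| = √(40²+820²) = √674000 ≈ 820.98, ∠ = arctan(820/40) ≈ 87.21°
pole (s+25): 25 + j820 → |·| = √(25²+820²) = √673025 ≈ 820.38, ∠ = arctan(820/25) ≈ 88.25°
pole (s+317): 317 + j820 → |·| = √(317²+820²) = √772889 ≈ 879.14, ∠ = arctan(820/317) ≈ 68.86°
pole at origin: |s| = 820, ∠ = 90.00° (in denominator)
∠H = 176.86° − 247.11° = -70.25°

-70.3°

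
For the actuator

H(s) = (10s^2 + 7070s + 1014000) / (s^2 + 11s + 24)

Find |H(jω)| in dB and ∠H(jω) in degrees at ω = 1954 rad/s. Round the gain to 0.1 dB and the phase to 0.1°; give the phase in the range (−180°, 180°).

Substitute s = j1954:
Numerator: 10(j1954)^2 + 7070(j1954) + 1014000 = -37167160 + j13814780
Denominator: (j1954)^2 + 11(j1954) + 24 = -3818092 + j21494
|N| = √(37167160² + 13814780²) ≈ 3.9652e+07, ∠N ≈ 159.61°
|D| = √(3818092² + 21494²) ≈ 3.8182e+06, ∠D ≈ 179.68°
|H| = 3.9652e+07 / 3.8182e+06 ≈ 10.385
Gain = 20 log₁₀(10.385) ≈ 20.33 dB
∠H = 159.61° − 179.68° = -20.07°

20.3 dB, -20.1°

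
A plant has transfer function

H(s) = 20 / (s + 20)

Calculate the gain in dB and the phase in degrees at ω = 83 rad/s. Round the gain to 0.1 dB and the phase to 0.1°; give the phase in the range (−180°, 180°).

-12.6 dB, -76.5°

At s = jω = j83:
pole (s+20): 20 + j83 → |·| = √(20²+83²) = √7289 ≈ 85.376, ∠ = arctan(83/20) ≈ 76.45°
|H| = 20 / 85.376 ≈ 0.23426
Gain = 20 log₁₀(0.23426) ≈ -12.61 dB
∠H = 0.00° − 76.45° = -76.45°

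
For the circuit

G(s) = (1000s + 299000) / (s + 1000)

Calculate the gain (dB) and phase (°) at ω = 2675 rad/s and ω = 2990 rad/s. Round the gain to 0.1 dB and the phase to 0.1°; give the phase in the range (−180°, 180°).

Substitute s = j2675:
Numerator: 1000(j2675) + 299000 = 299000 + j2675000
Denominator: (j2675) + 1000 = 1000 + j2675
|N| = √(299000² + 2675000²) ≈ 2.6917e+06, ∠N ≈ 83.62°
|D| = √(1000² + 2675²) ≈ 2855.8, ∠D ≈ 69.50°
|G| = 2.6917e+06 / 2855.8 ≈ 942.54
Gain = 20 log₁₀(942.54) ≈ 59.49 dB
∠G = 83.62° − 69.50° = 14.12°

Substitute s = j2990:
Numerator: 1000(j2990) + 299000 = 299000 + j2990000
Denominator: (j2990) + 1000 = 1000 + j2990
|N| = √(299000² + 2990000²) ≈ 3.0049e+06, ∠N ≈ 84.29°
|D| = √(1000² + 2990²) ≈ 3152.8, ∠D ≈ 71.51°
|G| = 3.0049e+06 / 3152.8 ≈ 953.09
Gain = 20 log₁₀(953.09) ≈ 59.58 dB
∠G = 84.29° − 71.51° = 12.78°

ω = 2675: 59.5 dB, 14.1°; ω = 2990: 59.6 dB, 12.8°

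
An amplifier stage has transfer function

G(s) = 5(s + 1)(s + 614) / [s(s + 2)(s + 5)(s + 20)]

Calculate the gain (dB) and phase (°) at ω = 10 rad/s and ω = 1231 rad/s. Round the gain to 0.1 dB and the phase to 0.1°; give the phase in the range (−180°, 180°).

ω = 10: 1.7 dB, -173.5°; ω = 1231: -108.7 dB, 154.7°

At s = jω = j10:
zero (s+1): 1 + j10 → |·| = √(1²+10²) = √101 ≈ 10.05, ∠ = arctan(10/1) ≈ 84.29°
zero (s+614): 614 + j10 → |·| = √(614²+10²) = √377096 ≈ 614.08, ∠ = arctan(10/614) ≈ 0.93°
pole (s+2): 2 + j10 → |·| = √(2²+10²) = √104 ≈ 10.198, ∠ = arctan(10/2) ≈ 78.69°
pole (s+5): 5 + j10 → |·| = √(5²+10²) = √125 ≈ 11.18, ∠ = arctan(10/5) ≈ 63.43°
pole (s+20): 20 + j10 → |·| = √(20²+10²) = √500 ≈ 22.361, ∠ = arctan(10/20) ≈ 26.57°
pole at origin: |s| = 10, ∠ = 90.00° (in denominator)
|G| = 5 · 6171.5 / 25495 ≈ 1.2103
Gain = 20 log₁₀(1.2103) ≈ 1.66 dB
∠G = 85.22° − 258.69° = -173.47°

At s = jω = j1231:
zero (s+1): 1 + j1231 → |·| = √(1²+1231²) = √1515362 ≈ 1231, ∠ = arctan(1231/1) ≈ 89.95°
zero (s+614): 614 + j1231 → |·| = √(614²+1231²) = √1892357 ≈ 1375.6, ∠ = arctan(1231/614) ≈ 63.49°
pole (s+2): 2 + j1231 → |·| = √(2²+1231²) = √1515365 ≈ 1231, ∠ = arctan(1231/2) ≈ 89.91°
pole (s+5): 5 + j1231 → |·| = √(5²+1231²) = √1515386 ≈ 1231, ∠ = arctan(1231/5) ≈ 89.77°
pole (s+20): 20 + j1231 → |·| = √(20²+1231²) = √1515761 ≈ 1231.2, ∠ = arctan(1231/20) ≈ 89.07°
pole at origin: |s| = 1231, ∠ = 90.00° (in denominator)
|G| = 5 · 1.6934e+06 / 2.2967e+12 ≈ 3.6866e-06
Gain = 20 log₁₀(3.6866e-06) ≈ -108.67 dB
∠G = 153.44° − 358.75° = -205.31° ≡ 154.69° (principal value)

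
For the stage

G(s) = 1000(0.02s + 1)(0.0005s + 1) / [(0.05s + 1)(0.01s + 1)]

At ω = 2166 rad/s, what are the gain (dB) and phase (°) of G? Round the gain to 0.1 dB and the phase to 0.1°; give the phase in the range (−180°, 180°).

28.7 dB, -40.9°

At ω = 2166 rad/s:
zero (1 + j2166·0.02) = 1 + j43.32 → |·| ≈ 43.332, ∠ ≈ 88.68°
zero (1 + j2166·0.0005) = 1 + j1.083 → |·| ≈ 1.4741, ∠ ≈ 47.28°
pole (1 + j2166·0.05) = 1 + j108.3 → |·| ≈ 108.3, ∠ ≈ 89.47°
pole (1 + j2166·0.01) = 1 + j21.66 → |·| ≈ 21.683, ∠ ≈ 87.36°
|G| = 1000 · 43.332 · 1.4741 / (108.3 · 21.683) ≈ 27.201
Gain = 20 log₁₀(27.201) ≈ 28.69 dB
∠G = (88.68° + 47.28°) − (89.47° + 87.36°) = -40.87°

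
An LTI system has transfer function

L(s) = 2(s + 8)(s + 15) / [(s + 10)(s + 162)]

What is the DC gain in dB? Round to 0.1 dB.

-16.6 dB

L(0) = 2·8·15 / (10·162) ≈ 0.14815
20 log₁₀(0.14815) ≈ -16.59 dB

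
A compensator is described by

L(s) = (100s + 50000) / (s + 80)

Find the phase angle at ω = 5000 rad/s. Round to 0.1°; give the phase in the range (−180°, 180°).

Substitute s = j5000:
Numerator: 100(j5000) + 50000 = 50000 + j500000
Denominator: (j5000) + 80 = 80 + j5000
|N| = √(50000² + 500000²) ≈ 5.0249e+05, ∠N ≈ 84.29°
|D| = √(80² + 5000²) ≈ 5000.6, ∠D ≈ 89.08°
∠L = 84.29° − 89.08° = -4.79°

-4.8°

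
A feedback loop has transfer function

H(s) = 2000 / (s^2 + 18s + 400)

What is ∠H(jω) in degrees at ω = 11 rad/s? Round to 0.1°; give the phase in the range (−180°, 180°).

-35.4°

At s = jω = j11:
quadratic: (j11)² + 18·j11 + 400 = 279 + j198 → |·| ≈ 342.12, ∠ ≈ 35.36°
∠H = 0.00° − 35.36° = -35.36°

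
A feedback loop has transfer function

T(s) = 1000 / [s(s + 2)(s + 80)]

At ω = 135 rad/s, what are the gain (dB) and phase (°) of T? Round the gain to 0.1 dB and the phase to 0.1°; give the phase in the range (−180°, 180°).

-69.1 dB, 121.5°

At s = jω = j135:
pole (s+2): 2 + j135 → |·| = √(2²+135²) = √18229 ≈ 135.01, ∠ = arctan(135/2) ≈ 89.15°
pole (s+80): 80 + j135 → |·| = √(80²+135²) = √24625 ≈ 156.92, ∠ = arctan(135/80) ≈ 59.35°
pole at origin: |s| = 135, ∠ = 90.00° (in denominator)
|T| = 1000 / 2.8601e+06 ≈ 0.00034964
Gain = 20 log₁₀(0.00034964) ≈ -69.13 dB
∠T = 0.00° − 238.50° = -238.50° ≡ 121.50° (principal value)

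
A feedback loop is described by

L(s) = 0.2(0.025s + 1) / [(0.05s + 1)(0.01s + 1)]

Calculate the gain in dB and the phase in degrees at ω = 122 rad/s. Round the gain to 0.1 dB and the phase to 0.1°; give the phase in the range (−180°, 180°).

-23.6 dB, -59.5°

At ω = 122 rad/s:
zero (1 + j122·0.025) = 1 + j3.05 → |·| ≈ 3.2098, ∠ ≈ 71.85°
pole (1 + j122·0.05) = 1 + j6.1 → |·| ≈ 6.1814, ∠ ≈ 80.69°
pole (1 + j122·0.01) = 1 + j1.22 → |·| ≈ 1.5775, ∠ ≈ 50.66°
|L| = 0.2 · 3.2098 / (6.1814 · 1.5775) ≈ 0.065834
Gain = 20 log₁₀(0.065834) ≈ -23.63 dB
∠L = (71.85°) − (80.69° + 50.66°) = -59.50°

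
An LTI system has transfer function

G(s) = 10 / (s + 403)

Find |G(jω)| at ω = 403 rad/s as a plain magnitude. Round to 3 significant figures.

0.0175

At s = jω = j403:
pole (s+403): 403 + j403 → |·| = √(403²+403²) = √324818 ≈ 569.93, ∠ = arctan(403/403) ≈ 45.00°
|G| = 10 / 569.93 ≈ 0.017546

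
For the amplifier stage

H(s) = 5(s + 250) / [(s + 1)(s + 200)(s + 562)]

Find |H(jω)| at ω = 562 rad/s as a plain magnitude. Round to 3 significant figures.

At s = jω = j562:
zero (s+250): 250 + j562 → |·| = √(250²+562²) = √378344 ≈ 615.1, ∠ = arctan(562/250) ≈ 66.02°
pole (s+1): 1 + j562 → |·| = √(1²+562²) = √315845 ≈ 562, ∠ = arctan(562/1) ≈ 89.90°
pole (s+200): 200 + j562 → |·| = √(200²+562²) = √355844 ≈ 596.53, ∠ = arctan(562/200) ≈ 70.41°
pole (s+562): 562 + j562 → |·| = √(562²+562²) = √631688 ≈ 794.79, ∠ = arctan(562/562) ≈ 45.00°
|H| = 5 · 615.1 / 2.6645e+08 ≈ 1.1543e-05

1.15e-05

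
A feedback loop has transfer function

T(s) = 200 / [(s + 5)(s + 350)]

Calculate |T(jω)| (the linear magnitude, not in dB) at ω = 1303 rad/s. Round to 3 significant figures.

0.000114

At s = jω = j1303:
pole (s+5): 5 + j1303 → |·| = √(5²+1303²) = √1697834 ≈ 1303, ∠ = arctan(1303/5) ≈ 89.78°
pole (s+350): 350 + j1303 → |·| = √(350²+1303²) = √1820309 ≈ 1349.2, ∠ = arctan(1303/350) ≈ 74.96°
|T| = 200 / 1.758e+06 ≈ 0.00011377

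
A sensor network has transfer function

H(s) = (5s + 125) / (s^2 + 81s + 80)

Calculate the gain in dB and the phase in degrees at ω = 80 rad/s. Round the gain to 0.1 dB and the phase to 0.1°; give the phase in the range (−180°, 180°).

-26.7 dB, -61.6°

Substitute s = j80:
Numerator: 5(j80) + 125 = 125 + j400
Denominator: (j80)^2 + 81(j80) + 80 = -6320 + j6480
|N| = √(125² + 400²) ≈ 419.08, ∠N ≈ 72.65°
|D| = √(6320² + 6480²) ≈ 9051.7, ∠D ≈ 134.28°
|H| = 419.08 / 9051.7 ≈ 0.046298
Gain = 20 log₁₀(0.046298) ≈ -26.69 dB
∠H = 72.65° − 134.28° = -61.63°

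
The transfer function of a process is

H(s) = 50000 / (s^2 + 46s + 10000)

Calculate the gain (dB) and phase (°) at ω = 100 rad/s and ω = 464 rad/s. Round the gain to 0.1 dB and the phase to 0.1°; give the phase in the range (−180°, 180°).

At s = jω = j100:
quadratic: (j100)² + 46·j100 + 10000 = 0 + j4600 → |·| ≈ 4600, ∠ ≈ 90.00°
|H| = 50000 / 4600 ≈ 10.87
Gain = 20 log₁₀(10.87) ≈ 20.72 dB
∠H = 0.00° − 90.00° = -90.00°

At s = jω = j464:
quadratic: (j464)² + 46·j464 + 10000 = -205296 + j21344 → |·| ≈ 2.064e+05, ∠ ≈ 174.06°
|H| = 50000 / 2.064e+05 ≈ 0.24225
Gain = 20 log₁₀(0.24225) ≈ -12.31 dB
∠H = 0.00° − 174.06° = -174.06°

ω = 100: 20.7 dB, -90.0°; ω = 464: -12.3 dB, -174.1°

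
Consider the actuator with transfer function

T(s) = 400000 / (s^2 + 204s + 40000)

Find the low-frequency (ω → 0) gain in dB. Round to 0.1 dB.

20.0 dB

T(0) = 400000 / 40000 = 10
20 log₁₀(10) ≈ 20.00 dB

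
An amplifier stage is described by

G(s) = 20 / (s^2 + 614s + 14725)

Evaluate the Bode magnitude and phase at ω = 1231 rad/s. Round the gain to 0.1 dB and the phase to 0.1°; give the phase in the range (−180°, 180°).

-98.5 dB, -153.3°

Substitute s = j1231:
Numerator: 20 = 20 + j0
Denominator: (j1231)^2 + 614(j1231) + 14725 = -1500636 + j755834
|N| = √(20² + 0²) ≈ 20, ∠N ≈ 0.00°
|D| = √(1500636² + 755834²) ≈ 1.6802e+06, ∠D ≈ 153.27°
|G| = 20 / 1.6802e+06 ≈ 1.1903e-05
Gain = 20 log₁₀(1.1903e-05) ≈ -98.49 dB
∠G = 0.00° − 153.27° = -153.27°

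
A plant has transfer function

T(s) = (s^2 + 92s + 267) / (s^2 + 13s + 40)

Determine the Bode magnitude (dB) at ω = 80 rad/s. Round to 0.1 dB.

Substitute s = j80:
Numerator: (j80)^2 + 92(j80) + 267 = -6133 + j7360
Denominator: (j80)^2 + 13(j80) + 40 = -6360 + j1040
|N| = √(6133² + 7360²) ≈ 9580.4, ∠N ≈ 129.80°
|D| = √(6360² + 1040²) ≈ 6444.5, ∠D ≈ 170.71°
|T| = 9580.4 / 6444.5 ≈ 1.4866
Gain = 20 log₁₀(1.4866) ≈ 3.44 dB

3.4 dB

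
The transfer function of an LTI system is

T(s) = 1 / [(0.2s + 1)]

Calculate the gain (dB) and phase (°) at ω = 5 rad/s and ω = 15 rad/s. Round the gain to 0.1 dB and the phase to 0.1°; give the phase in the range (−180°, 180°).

ω = 5: -3.0 dB, -45.0°; ω = 15: -10.0 dB, -71.6°

At ω = 5 rad/s:
pole (1 + j5·0.2) = 1 + j1 → |·| ≈ 1.4142, ∠ ≈ 45.00°
|T| = 1 · 1 / (1.4142) ≈ 0.70711
Gain = 20 log₁₀(0.70711) ≈ -3.01 dB
∠T = (0°) − (45.00°) = -45.00°

At ω = 15 rad/s:
pole (1 + j15·0.2) = 1 + j3 → |·| ≈ 3.1623, ∠ ≈ 71.57°
|T| = 1 · 1 / (3.1623) ≈ 0.31623
Gain = 20 log₁₀(0.31623) ≈ -10.00 dB
∠T = (0°) − (71.57°) = -71.57°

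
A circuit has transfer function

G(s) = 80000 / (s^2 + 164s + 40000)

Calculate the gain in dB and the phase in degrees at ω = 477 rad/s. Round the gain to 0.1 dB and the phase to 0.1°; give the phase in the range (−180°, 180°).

-8.1 dB, -157.4°

At s = jω = j477:
quadratic: (j477)² + 164·j477 + 40000 = -187529 + j78228 → |·| ≈ 2.0319e+05, ∠ ≈ 157.36°
|G| = 80000 / 2.0319e+05 ≈ 0.39372
Gain = 20 log₁₀(0.39372) ≈ -8.10 dB
∠G = 0.00° − 157.36° = -157.36°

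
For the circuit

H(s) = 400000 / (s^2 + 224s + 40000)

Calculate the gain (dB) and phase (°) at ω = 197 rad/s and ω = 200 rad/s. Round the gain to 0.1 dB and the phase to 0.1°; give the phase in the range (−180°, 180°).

ω = 197: 19.1 dB, -88.5°; ω = 200: 19.0 dB, -90.0°

At s = jω = j197:
quadratic: (j197)² + 224·j197 + 40000 = 1191 + j44128 → |·| ≈ 44144, ∠ ≈ 88.45°
|H| = 400000 / 44144 ≈ 9.0613
Gain = 20 log₁₀(9.0613) ≈ 19.14 dB
∠H = 0.00° − 88.45° = -88.45°

At s = jω = j200:
quadratic: (j200)² + 224·j200 + 40000 = 0 + j44800 → |·| ≈ 44800, ∠ ≈ 90.00°
|H| = 400000 / 44800 ≈ 8.9286
Gain = 20 log₁₀(8.9286) ≈ 19.02 dB
∠H = 0.00° − 90.00° = -90.00°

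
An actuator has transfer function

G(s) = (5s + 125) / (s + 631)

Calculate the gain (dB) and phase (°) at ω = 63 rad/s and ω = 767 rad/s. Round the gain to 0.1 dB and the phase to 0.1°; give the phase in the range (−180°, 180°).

ω = 63: -5.4 dB, 62.7°; ω = 767: 11.7 dB, 37.6°

Substitute s = j63:
Numerator: 5(j63) + 125 = 125 + j315
Denominator: (j63) + 631 = 631 + j63
|N| = √(125² + 315²) ≈ 338.9, ∠N ≈ 68.36°
|D| = √(631² + 63²) ≈ 634.14, ∠D ≈ 5.70°
|G| = 338.9 / 634.14 ≈ 0.53442
Gain = 20 log₁₀(0.53442) ≈ -5.44 dB
∠G = 68.36° − 5.70° = 62.66°

Substitute s = j767:
Numerator: 5(j767) + 125 = 125 + j3835
Denominator: (j767) + 631 = 631 + j767
|N| = √(125² + 3835²) ≈ 3837, ∠N ≈ 88.13°
|D| = √(631² + 767²) ≈ 993.2, ∠D ≈ 50.56°
|G| = 3837 / 993.2 ≈ 3.8633
Gain = 20 log₁₀(3.8633) ≈ 11.74 dB
∠G = 88.13° − 50.56° = 37.57°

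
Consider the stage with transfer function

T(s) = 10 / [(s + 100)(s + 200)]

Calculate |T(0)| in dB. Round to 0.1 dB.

-66.0 dB

T(0) = 10 / (100·200) = 0.0005
20 log₁₀(0.0005) ≈ -66.02 dB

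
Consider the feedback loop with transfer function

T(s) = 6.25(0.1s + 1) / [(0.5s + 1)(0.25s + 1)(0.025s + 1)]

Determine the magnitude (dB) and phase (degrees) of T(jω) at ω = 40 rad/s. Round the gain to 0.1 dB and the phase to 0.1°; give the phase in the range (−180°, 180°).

At ω = 40 rad/s:
zero (1 + j40·0.1) = 1 + j4 → |·| ≈ 4.1231, ∠ ≈ 75.96°
pole (1 + j40·0.5) = 1 + j20 → |·| ≈ 20.025, ∠ ≈ 87.14°
pole (1 + j40·0.25) = 1 + j10 → |·| ≈ 10.05, ∠ ≈ 84.29°
pole (1 + j40·0.025) = 1 + j1 → |·| ≈ 1.4142, ∠ ≈ 45.00°
|T| = 6.25 · 4.1231 / (20.025 · 10.05 · 1.4142) ≈ 0.090543
Gain = 20 log₁₀(0.090543) ≈ -20.86 dB
∠T = (75.96°) − (87.14° + 84.29° + 45.00°) = -140.47°

-20.9 dB, -140.5°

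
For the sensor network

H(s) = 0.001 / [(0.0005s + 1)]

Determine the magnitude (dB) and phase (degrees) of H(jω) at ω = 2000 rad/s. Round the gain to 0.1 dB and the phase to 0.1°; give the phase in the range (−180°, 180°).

At ω = 2000 rad/s:
pole (1 + j2000·0.0005) = 1 + j1 → |·| ≈ 1.4142, ∠ ≈ 45.00°
|H| = 0.001 · 1 / (1.4142) ≈ 0.00070711
Gain = 20 log₁₀(0.00070711) ≈ -63.01 dB
∠H = (0°) − (45.00°) = -45.00°

-63.0 dB, -45.0°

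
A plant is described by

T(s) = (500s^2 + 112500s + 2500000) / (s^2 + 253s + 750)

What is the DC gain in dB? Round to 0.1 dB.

70.5 dB

T(0) = 2500000 / 750 ≈ 3333.3
20 log₁₀(3333.3) ≈ 70.46 dB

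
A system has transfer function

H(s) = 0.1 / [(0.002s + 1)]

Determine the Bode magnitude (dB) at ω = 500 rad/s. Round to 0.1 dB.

At ω = 500 rad/s:
pole (1 + j500·0.002) = 1 + j1 → |·| ≈ 1.4142, ∠ ≈ 45.00°
|H| = 0.1 · 1 / (1.4142) ≈ 0.070711
Gain = 20 log₁₀(0.070711) ≈ -23.01 dB

-23.0 dB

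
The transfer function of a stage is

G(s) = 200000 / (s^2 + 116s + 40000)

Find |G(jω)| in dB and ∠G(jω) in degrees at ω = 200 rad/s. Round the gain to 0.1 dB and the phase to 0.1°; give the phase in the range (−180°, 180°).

18.7 dB, -90.0°

At s = jω = j200:
quadratic: (j200)² + 116·j200 + 40000 = 0 + j23200 → |·| ≈ 23200, ∠ ≈ 90.00°
|G| = 200000 / 23200 ≈ 8.6207
Gain = 20 log₁₀(8.6207) ≈ 18.71 dB
∠G = 0.00° − 90.00° = -90.00°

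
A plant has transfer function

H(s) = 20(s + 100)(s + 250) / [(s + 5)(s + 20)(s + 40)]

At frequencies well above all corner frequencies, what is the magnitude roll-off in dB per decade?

Each pole contributes −20 dB/decade at high frequency; each zero contributes +20 dB/decade.
Net: 2 zero(s) − 3 pole(s) → -20 dB/decade.

-20 dB/decade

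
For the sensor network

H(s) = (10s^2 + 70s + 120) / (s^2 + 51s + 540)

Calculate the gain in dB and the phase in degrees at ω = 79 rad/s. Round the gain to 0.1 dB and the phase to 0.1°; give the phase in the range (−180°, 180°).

Substitute s = j79:
Numerator: 10(j79)^2 + 70(j79) + 120 = -62290 + j5530
Denominator: (j79)^2 + 51(j79) + 540 = -5701 + j4029
|N| = √(62290² + 5530²) ≈ 62535, ∠N ≈ 174.93°
|D| = √(5701² + 4029²) ≈ 6981, ∠D ≈ 144.75°
|H| = 62535 / 6981 ≈ 8.9579
Gain = 20 log₁₀(8.9579) ≈ 19.04 dB
∠H = 174.93° − 144.75° = 30.18°

19.0 dB, 30.2°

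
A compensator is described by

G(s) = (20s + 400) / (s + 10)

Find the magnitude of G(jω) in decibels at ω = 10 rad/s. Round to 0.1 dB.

Substitute s = j10:
Numerator: 20(j10) + 400 = 400 + j200
Denominator: (j10) + 10 = 10 + j10
|N| = √(400² + 200²) ≈ 447.21, ∠N ≈ 26.57°
|D| = √(10² + 10²) ≈ 14.142, ∠D ≈ 45.00°
|G| = 447.21 / 14.142 ≈ 31.623
Gain = 20 log₁₀(31.623) ≈ 30.00 dB

30.0 dB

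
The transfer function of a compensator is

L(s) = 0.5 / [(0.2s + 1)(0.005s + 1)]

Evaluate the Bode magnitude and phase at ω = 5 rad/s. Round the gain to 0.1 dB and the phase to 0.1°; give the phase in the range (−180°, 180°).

-9.0 dB, -46.4°

At ω = 5 rad/s:
pole (1 + j5·0.2) = 1 + j1 → |·| ≈ 1.4142, ∠ ≈ 45.00°
pole (1 + j5·0.005) = 1 + j0.025 → |·| ≈ 1.0003, ∠ ≈ 1.43°
|L| = 0.5 · 1 / (1.4142 · 1.0003) ≈ 0.35345
Gain = 20 log₁₀(0.35345) ≈ -9.03 dB
∠L = (0°) − (45.00° + 1.43°) = -46.43°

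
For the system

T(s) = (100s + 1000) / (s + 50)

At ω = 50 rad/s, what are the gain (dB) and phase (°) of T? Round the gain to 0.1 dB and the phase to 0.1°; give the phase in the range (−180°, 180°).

37.2 dB, 33.7°

Substitute s = j50:
Numerator: 100(j50) + 1000 = 1000 + j5000
Denominator: (j50) + 50 = 50 + j50
|N| = √(1000² + 5000²) ≈ 5099, ∠N ≈ 78.69°
|D| = √(50² + 50²) ≈ 70.711, ∠D ≈ 45.00°
|T| = 5099 / 70.711 ≈ 72.11
Gain = 20 log₁₀(72.11) ≈ 37.16 dB
∠T = 78.69° − 45.00° = 33.69°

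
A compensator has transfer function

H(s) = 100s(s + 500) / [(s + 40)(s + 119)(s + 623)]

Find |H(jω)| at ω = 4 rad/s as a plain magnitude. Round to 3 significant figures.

0.0671

At s = jω = j4:
zero (s+500): 500 + j4 → |·| = √(500²+4²) = √250016 ≈ 500.02, ∠ = arctan(4/500) ≈ 0.46°
zero at origin: s = j4 → |·| = 4, ∠ = 90.00°
pole (s+40): 40 + j4 → |·| = √(40²+4²) = √1616 ≈ 40.2, ∠ = arctan(4/40) ≈ 5.71°
pole (s+119): 119 + j4 → |·| = √(119²+4²) = √14177 ≈ 119.07, ∠ = arctan(4/119) ≈ 1.93°
pole (s+623): 623 + j4 → |·| = √(623²+4²) = √388145 ≈ 623.01, ∠ = arctan(4/623) ≈ 0.37°
|H| = 100 · 2000.1 / 2.9821e+06 ≈ 0.06707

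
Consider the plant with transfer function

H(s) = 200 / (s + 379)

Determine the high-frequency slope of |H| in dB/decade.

-20 dB/decade

Each pole contributes −20 dB/decade at high frequency; each zero contributes +20 dB/decade.
Net: 0 zero(s) − 1 pole(s) → -20 dB/decade.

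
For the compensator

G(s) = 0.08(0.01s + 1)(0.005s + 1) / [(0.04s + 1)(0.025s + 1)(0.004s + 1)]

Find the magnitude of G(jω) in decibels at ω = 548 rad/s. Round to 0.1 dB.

At ω = 548 rad/s:
zero (1 + j548·0.01) = 1 + j5.48 → |·| ≈ 5.5705, ∠ ≈ 79.66°
zero (1 + j548·0.005) = 1 + j2.74 → |·| ≈ 2.9168, ∠ ≈ 69.95°
pole (1 + j548·0.04) = 1 + j21.92 → |·| ≈ 21.943, ∠ ≈ 87.39°
pole (1 + j548·0.025) = 1 + j13.7 → |·| ≈ 13.736, ∠ ≈ 85.83°
pole (1 + j548·0.004) = 1 + j2.192 → |·| ≈ 2.4093, ∠ ≈ 65.48°
|G| = 0.08 · 5.5705 · 2.9168 / (21.943 · 13.736 · 2.4093) ≈ 0.00179
Gain = 20 log₁₀(0.00179) ≈ -54.94 dB

-54.9 dB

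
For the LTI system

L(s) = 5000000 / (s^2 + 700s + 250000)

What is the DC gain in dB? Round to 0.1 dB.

26.0 dB

L(0) = 5000000 / 250000 = 20
20 log₁₀(20) ≈ 26.02 dB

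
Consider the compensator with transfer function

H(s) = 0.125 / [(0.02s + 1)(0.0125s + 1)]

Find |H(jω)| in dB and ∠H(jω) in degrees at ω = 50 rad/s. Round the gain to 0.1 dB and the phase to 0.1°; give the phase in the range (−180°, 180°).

-22.5 dB, -77.0°

At ω = 50 rad/s:
pole (1 + j50·0.02) = 1 + j1 → |·| ≈ 1.4142, ∠ ≈ 45.00°
pole (1 + j50·0.0125) = 1 + j0.625 → |·| ≈ 1.1792, ∠ ≈ 32.01°
|H| = 0.125 · 1 / (1.4142 · 1.1792) ≈ 0.074957
Gain = 20 log₁₀(0.074957) ≈ -22.50 dB
∠H = (0°) − (45.00° + 32.01°) = -77.01°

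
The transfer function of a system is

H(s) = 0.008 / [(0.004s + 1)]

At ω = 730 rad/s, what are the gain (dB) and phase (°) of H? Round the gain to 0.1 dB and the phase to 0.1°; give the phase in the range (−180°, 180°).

At ω = 730 rad/s:
pole (1 + j730·0.004) = 1 + j2.92 → |·| ≈ 3.0865, ∠ ≈ 71.10°
|H| = 0.008 · 1 / (3.0865) ≈ 0.0025919
Gain = 20 log₁₀(0.0025919) ≈ -51.73 dB
∠H = (0°) − (71.10°) = -71.10°

-51.7 dB, -71.1°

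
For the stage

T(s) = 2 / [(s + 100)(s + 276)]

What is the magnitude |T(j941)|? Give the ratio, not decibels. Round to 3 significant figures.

2.16e-06

At s = jω = j941:
pole (s+100): 100 + j941 → |·| = √(100²+941²) = √895481 ≈ 946.3, ∠ = arctan(941/100) ≈ 83.93°
pole (s+276): 276 + j941 → |·| = √(276²+941²) = √961657 ≈ 980.64, ∠ = arctan(941/276) ≈ 73.65°
|T| = 2 / 9.2798e+05 ≈ 2.1552e-06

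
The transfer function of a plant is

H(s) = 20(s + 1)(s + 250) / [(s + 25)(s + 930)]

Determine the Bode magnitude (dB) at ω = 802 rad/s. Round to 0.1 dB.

At s = jω = j802:
zero (s+1): 1 + j802 → |·| = √(1²+802²) = √643205 ≈ 802, ∠ = arctan(802/1) ≈ 89.93°
zero (s+250): 250 + j802 → |·| = √(250²+802²) = √705704 ≈ 840.06, ∠ = arctan(802/250) ≈ 72.69°
pole (s+25): 25 + j802 → |·| = √(25²+802²) = √643829 ≈ 802.39, ∠ = arctan(802/25) ≈ 88.21°
pole (s+930): 930 + j802 → |·| = √(930²+802²) = √1508104 ≈ 1228, ∠ = arctan(802/930) ≈ 40.77°
|H| = 20 · 6.7373e+05 / 9.8533e+05 ≈ 13.675
Gain = 20 log₁₀(13.675) ≈ 22.72 dB

22.7 dB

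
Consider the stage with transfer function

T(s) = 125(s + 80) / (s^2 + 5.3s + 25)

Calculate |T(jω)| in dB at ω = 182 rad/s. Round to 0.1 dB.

At s = jω = j182:
zero (s+80): 80 + j182 → |·| = √(80²+182²) = √39524 ≈ 198.81, ∠ = arctan(182/80) ≈ 66.27°
quadratic: (j182)² + 5.3·j182 + 25 = -33099 + j964.6 → |·| ≈ 33113, ∠ ≈ 178.33°
|T| = 125 · 198.81 / 33113 ≈ 0.7505
Gain = 20 log₁₀(0.7505) ≈ -2.49 dB

-2.5 dB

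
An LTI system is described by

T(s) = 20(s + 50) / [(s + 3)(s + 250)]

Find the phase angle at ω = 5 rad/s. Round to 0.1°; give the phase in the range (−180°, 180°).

-54.5°

At s = jω = j5:
zero (s+50): 50 + j5 → |·| = √(50²+5²) = √2525 ≈ 50.249, ∠ = arctan(5/50) ≈ 5.71°
pole (s+3): 3 + j5 → |·| = √(3²+5²) = √34 ≈ 5.831, ∠ = arctan(5/3) ≈ 59.04°
pole (s+250): 250 + j5 → |·| = √(250²+5²) = √62525 ≈ 250.05, ∠ = arctan(5/250) ≈ 1.15°
∠T = 5.71° − 60.19° = -54.48°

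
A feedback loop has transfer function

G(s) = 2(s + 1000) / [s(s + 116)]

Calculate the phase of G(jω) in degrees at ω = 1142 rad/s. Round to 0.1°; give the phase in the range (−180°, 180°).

At s = jω = j1142:
zero (s+1000): 1000 + j1142 → |·| = √(1000²+1142²) = √2304164 ≈ 1517.9, ∠ = arctan(1142/1000) ≈ 48.79°
pole (s+116): 116 + j1142 → |·| = √(116²+1142²) = √1317620 ≈ 1147.9, ∠ = arctan(1142/116) ≈ 84.20°
pole at origin: |s| = 1142, ∠ = 90.00° (in denominator)
∠G = 48.79° − 174.20° = -125.41°

-125.4°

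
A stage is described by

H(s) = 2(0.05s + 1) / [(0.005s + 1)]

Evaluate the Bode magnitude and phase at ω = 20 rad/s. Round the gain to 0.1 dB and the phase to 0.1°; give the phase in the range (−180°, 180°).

At ω = 20 rad/s:
zero (1 + j20·0.05) = 1 + j1 → |·| ≈ 1.4142, ∠ ≈ 45.00°
pole (1 + j20·0.005) = 1 + j0.1 → |·| ≈ 1.005, ∠ ≈ 5.71°
|H| = 2 · 1.4142 / (1.005) ≈ 2.8143
Gain = 20 log₁₀(2.8143) ≈ 8.99 dB
∠H = (45.00°) − (5.71°) = 39.29°

9.0 dB, 39.3°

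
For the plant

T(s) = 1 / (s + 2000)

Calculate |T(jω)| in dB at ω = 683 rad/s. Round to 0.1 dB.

Substitute s = j683:
Numerator: 1 = 1 + j0
Denominator: (j683) + 2000 = 2000 + j683
|N| = √(1² + 0²) ≈ 1, ∠N ≈ 0.00°
|D| = √(2000² + 683²) ≈ 2113.4, ∠D ≈ 18.86°
|T| = 1 / 2113.4 ≈ 0.00047317
Gain = 20 log₁₀(0.00047317) ≈ -66.50 dB

-66.5 dB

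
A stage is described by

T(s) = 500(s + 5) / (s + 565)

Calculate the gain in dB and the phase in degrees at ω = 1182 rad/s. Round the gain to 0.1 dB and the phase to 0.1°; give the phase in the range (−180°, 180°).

53.1 dB, 25.3°

At s = jω = j1182:
zero (s+5): 5 + j1182 → |·| = √(5²+1182²) = √1397149 ≈ 1182, ∠ = arctan(1182/5) ≈ 89.76°
pole (s+565): 565 + j1182 → |·| = √(565²+1182²) = √1716349 ≈ 1310.1, ∠ = arctan(1182/565) ≈ 64.45°
|T| = 500 · 1182 / 1310.1 ≈ 451.11
Gain = 20 log₁₀(451.11) ≈ 53.09 dB
∠T = 89.76° − 64.45° = 25.31°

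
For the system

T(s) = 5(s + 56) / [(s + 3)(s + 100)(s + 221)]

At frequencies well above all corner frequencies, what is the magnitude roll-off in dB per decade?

Each pole contributes −20 dB/decade at high frequency; each zero contributes +20 dB/decade.
Net: 1 zero(s) − 3 pole(s) → -40 dB/decade.

-40 dB/decade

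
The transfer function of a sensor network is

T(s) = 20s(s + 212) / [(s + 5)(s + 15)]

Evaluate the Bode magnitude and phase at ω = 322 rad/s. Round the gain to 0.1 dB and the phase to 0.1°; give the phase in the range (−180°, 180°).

At s = jω = j322:
zero (s+212): 212 + j322 → |·| = √(212²+322²) = √148628 ≈ 385.52, ∠ = arctan(322/212) ≈ 56.64°
zero at origin: s = j322 → |·| = 322, ∠ = 90.00°
pole (s+5): 5 + j322 → |·| = √(5²+322²) = √103709 ≈ 322.04, ∠ = arctan(322/5) ≈ 89.11°
pole (s+15): 15 + j322 → |·| = √(15²+322²) = √103909 ≈ 322.35, ∠ = arctan(322/15) ≈ 87.33°
|T| = 20 · 1.2414e+05 / 1.0381e+05 ≈ 23.917
Gain = 20 log₁₀(23.917) ≈ 27.57 dB
∠T = 146.64° − 176.44° = -29.80°

27.6 dB, -29.8°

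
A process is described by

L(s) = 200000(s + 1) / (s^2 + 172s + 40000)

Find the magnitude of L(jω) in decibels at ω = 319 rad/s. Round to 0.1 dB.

At s = jω = j319:
zero (s+1): 1 + j319 → |·| = √(1²+319²) = √101762 ≈ 319, ∠ = arctan(319/1) ≈ 89.82°
quadratic: (j319)² + 172·j319 + 40000 = -61761 + j54868 → |·| ≈ 82613, ∠ ≈ 138.38°
|L| = 200000 · 319 / 82613 ≈ 772.28
Gain = 20 log₁₀(772.28) ≈ 57.76 dB

57.8 dB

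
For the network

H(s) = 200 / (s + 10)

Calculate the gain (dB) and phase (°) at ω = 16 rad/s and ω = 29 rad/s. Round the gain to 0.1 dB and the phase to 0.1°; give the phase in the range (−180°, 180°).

ω = 16: 20.5 dB, -58.0°; ω = 29: 16.3 dB, -71.0°

Substitute s = j16:
Numerator: 200 = 200 + j0
Denominator: (j16) + 10 = 10 + j16
|N| = √(200² + 0²) ≈ 200, ∠N ≈ 0.00°
|D| = √(10² + 16²) ≈ 18.868, ∠D ≈ 57.99°
|H| = 200 / 18.868 ≈ 10.6
Gain = 20 log₁₀(10.6) ≈ 20.51 dB
∠H = 0.00° − 57.99° = -57.99°

Substitute s = j29:
Numerator: 200 = 200 + j0
Denominator: (j29) + 10 = 10 + j29
|N| = √(200² + 0²) ≈ 200, ∠N ≈ 0.00°
|D| = √(10² + 29²) ≈ 30.676, ∠D ≈ 70.97°
|H| = 200 / 30.676 ≈ 6.5198
Gain = 20 log₁₀(6.5198) ≈ 16.28 dB
∠H = 0.00° − 70.97° = -70.97°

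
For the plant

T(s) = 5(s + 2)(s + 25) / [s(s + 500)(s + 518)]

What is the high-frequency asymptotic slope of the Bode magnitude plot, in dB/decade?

Each pole contributes −20 dB/decade at high frequency; each zero contributes +20 dB/decade.
Net: 2 zero(s) − 3 pole(s) → -20 dB/decade.

-20 dB/decade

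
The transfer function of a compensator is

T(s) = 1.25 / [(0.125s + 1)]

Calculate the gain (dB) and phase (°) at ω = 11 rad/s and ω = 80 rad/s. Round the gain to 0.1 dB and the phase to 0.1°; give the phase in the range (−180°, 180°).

ω = 11: -2.7 dB, -54.0°; ω = 80: -18.1 dB, -84.3°

At ω = 11 rad/s:
pole (1 + j11·0.125) = 1 + j1.375 → |·| ≈ 1.7002, ∠ ≈ 53.97°
|T| = 1.25 · 1 / (1.7002) ≈ 0.73521
Gain = 20 log₁₀(0.73521) ≈ -2.67 dB
∠T = (0°) − (53.97°) = -53.97°

At ω = 80 rad/s:
pole (1 + j80·0.125) = 1 + j10 → |·| ≈ 10.05, ∠ ≈ 84.29°
|T| = 1.25 · 1 / (10.05) ≈ 0.12438
Gain = 20 log₁₀(0.12438) ≈ -18.10 dB
∠T = (0°) − (84.29°) = -84.29°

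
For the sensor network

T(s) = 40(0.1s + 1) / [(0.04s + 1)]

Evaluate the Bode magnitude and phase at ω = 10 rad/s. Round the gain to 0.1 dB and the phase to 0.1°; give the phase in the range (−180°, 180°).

At ω = 10 rad/s:
zero (1 + j10·0.1) = 1 + j1 → |·| ≈ 1.4142, ∠ ≈ 45.00°
pole (1 + j10·0.04) = 1 + j0.4 → |·| ≈ 1.077, ∠ ≈ 21.80°
|T| = 40 · 1.4142 / (1.077) ≈ 52.524
Gain = 20 log₁₀(52.524) ≈ 34.41 dB
∠T = (45.00°) − (21.80°) = 23.20°

34.4 dB, 23.2°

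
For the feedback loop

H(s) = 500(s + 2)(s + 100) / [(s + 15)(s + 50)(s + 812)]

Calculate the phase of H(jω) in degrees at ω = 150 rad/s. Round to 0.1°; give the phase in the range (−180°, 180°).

-20.8°

At s = jω = j150:
zero (s+2): 2 + j150 → |·| = √(2²+150²) = √22504 ≈ 150.01, ∠ = arctan(150/2) ≈ 89.24°
zero (s+100): 100 + j150 → |·| = √(100²+150²) = √32500 ≈ 180.28, ∠ = arctan(150/100) ≈ 56.31°
pole (s+15): 15 + j150 → |·| = √(15²+150²) = √22725 ≈ 150.75, ∠ = arctan(150/15) ≈ 84.29°
pole (s+50): 50 + j150 → |·| = √(50²+150²) = √25000 ≈ 158.11, ∠ = arctan(150/50) ≈ 71.57°
pole (s+812): 812 + j150 → |·| = √(812²+150²) = √681844 ≈ 825.74, ∠ = arctan(150/812) ≈ 10.47°
∠H = 145.55° − 166.33° = -20.78°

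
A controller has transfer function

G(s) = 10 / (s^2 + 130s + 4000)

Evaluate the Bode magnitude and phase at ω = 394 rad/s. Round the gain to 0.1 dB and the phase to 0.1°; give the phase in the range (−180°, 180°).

Substitute s = j394:
Numerator: 10 = 10 + j0
Denominator: (j394)^2 + 130(j394) + 4000 = -151236 + j51220
|N| = √(10² + 0²) ≈ 10, ∠N ≈ 0.00°
|D| = √(151236² + 51220²) ≈ 1.5967e+05, ∠D ≈ 161.29°
|G| = 10 / 1.5967e+05 ≈ 6.2629e-05
Gain = 20 log₁₀(6.2629e-05) ≈ -84.06 dB
∠G = 0.00° − 161.29° = -161.29°

-84.1 dB, -161.3°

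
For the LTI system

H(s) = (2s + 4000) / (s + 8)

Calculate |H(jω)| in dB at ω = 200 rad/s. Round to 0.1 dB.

Substitute s = j200:
Numerator: 2(j200) + 4000 = 4000 + j400
Denominator: (j200) + 8 = 8 + j200
|N| = √(4000² + 400²) ≈ 4020, ∠N ≈ 5.71°
|D| = √(8² + 200²) ≈ 200.16, ∠D ≈ 87.71°
|H| = 4020 / 200.16 ≈ 20.084
Gain = 20 log₁₀(20.084) ≈ 26.06 dB

26.1 dB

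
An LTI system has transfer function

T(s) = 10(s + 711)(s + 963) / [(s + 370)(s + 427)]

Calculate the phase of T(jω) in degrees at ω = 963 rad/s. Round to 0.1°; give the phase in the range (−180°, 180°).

-36.5°

At s = jω = j963:
zero (s+711): 711 + j963 → |·| = √(711²+963²) = √1432890 ≈ 1197, ∠ = arctan(963/711) ≈ 53.56°
zero (s+963): 963 + j963 → |·| = √(963²+963²) = √1854738 ≈ 1361.9, ∠ = arctan(963/963) ≈ 45.00°
pole (s+370): 370 + j963 → |·| = √(370²+963²) = √1064269 ≈ 1031.6, ∠ = arctan(963/370) ≈ 68.98°
pole (s+427): 427 + j963 → |·| = √(427²+963²) = √1109698 ≈ 1053.4, ∠ = arctan(963/427) ≈ 66.09°
∠T = 98.56° − 135.07° = -36.51°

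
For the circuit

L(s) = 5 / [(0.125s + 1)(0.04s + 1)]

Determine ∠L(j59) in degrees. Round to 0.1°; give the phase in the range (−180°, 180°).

At ω = 59 rad/s:
pole (1 + j59·0.125) = 1 + j7.375 → |·| ≈ 7.4425, ∠ ≈ 82.28°
pole (1 + j59·0.04) = 1 + j2.36 → |·| ≈ 2.5631, ∠ ≈ 67.04°
∠L = (0°) − (82.28° + 67.04°) = -149.32°

-149.3°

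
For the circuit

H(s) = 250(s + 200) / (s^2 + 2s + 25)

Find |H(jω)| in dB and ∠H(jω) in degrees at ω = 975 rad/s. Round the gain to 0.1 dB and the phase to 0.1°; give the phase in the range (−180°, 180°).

At s = jω = j975:
zero (s+200): 200 + j975 → |·| = √(200²+975²) = √990625 ≈ 995.3, ∠ = arctan(975/200) ≈ 78.41°
quadratic: (j975)² + 2·j975 + 25 = -950600 + j1950 → |·| ≈ 9.506e+05, ∠ ≈ 179.88°
|H| = 250 · 995.3 / 9.506e+05 ≈ 0.26176
Gain = 20 log₁₀(0.26176) ≈ -11.64 dB
∠H = 78.41° − 179.88° = -101.47°

-11.6 dB, -101.5°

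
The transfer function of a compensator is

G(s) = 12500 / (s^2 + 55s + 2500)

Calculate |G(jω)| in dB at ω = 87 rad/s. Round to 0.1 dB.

5.1 dB

At s = jω = j87:
quadratic: (j87)² + 55·j87 + 2500 = -5069 + j4785 → |·| ≈ 6970.7, ∠ ≈ 136.65°
|G| = 12500 / 6970.7 ≈ 1.7932
Gain = 20 log₁₀(1.7932) ≈ 5.07 dB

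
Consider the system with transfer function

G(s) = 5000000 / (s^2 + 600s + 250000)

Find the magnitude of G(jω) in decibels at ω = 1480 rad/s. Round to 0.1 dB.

7.4 dB

At s = jω = j1480:
quadratic: (j1480)² + 600·j1480 + 250000 = -1940400 + j888000 → |·| ≈ 2.1339e+06, ∠ ≈ 155.41°
|G| = 5000000 / 2.1339e+06 ≈ 2.3431
Gain = 20 log₁₀(2.3431) ≈ 7.40 dB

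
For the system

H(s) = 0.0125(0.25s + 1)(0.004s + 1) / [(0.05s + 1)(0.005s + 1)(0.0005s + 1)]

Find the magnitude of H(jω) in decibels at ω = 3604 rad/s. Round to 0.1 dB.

-32.3 dB

At ω = 3604 rad/s:
zero (1 + j3604·0.25) = 1 + j901 → |·| ≈ 901, ∠ ≈ 89.94°
zero (1 + j3604·0.004) = 1 + j14.416 → |·| ≈ 14.451, ∠ ≈ 86.03°
pole (1 + j3604·0.05) = 1 + j180.2 → |·| ≈ 180.2, ∠ ≈ 89.68°
pole (1 + j3604·0.005) = 1 + j18.02 → |·| ≈ 18.048, ∠ ≈ 86.82°
pole (1 + j3604·0.0005) = 1 + j1.802 → |·| ≈ 2.0609, ∠ ≈ 60.97°
|H| = 0.0125 · 901 · 14.451 / (180.2 · 18.048 · 2.0609) ≈ 0.024282
Gain = 20 log₁₀(0.024282) ≈ -32.29 dB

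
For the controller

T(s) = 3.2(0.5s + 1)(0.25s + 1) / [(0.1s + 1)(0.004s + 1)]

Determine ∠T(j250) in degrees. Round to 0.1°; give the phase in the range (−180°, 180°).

45.9°

At ω = 250 rad/s:
zero (1 + j250·0.5) = 1 + j125 → |·| ≈ 125, ∠ ≈ 89.54°
zero (1 + j250·0.25) = 1 + j62.5 → |·| ≈ 62.508, ∠ ≈ 89.08°
pole (1 + j250·0.1) = 1 + j25 → |·| ≈ 25.02, ∠ ≈ 87.71°
pole (1 + j250·0.004) = 1 + j1 → |·| ≈ 1.4142, ∠ ≈ 45.00°
∠T = (89.54° + 89.08°) − (87.71° + 45.00°) = 45.91°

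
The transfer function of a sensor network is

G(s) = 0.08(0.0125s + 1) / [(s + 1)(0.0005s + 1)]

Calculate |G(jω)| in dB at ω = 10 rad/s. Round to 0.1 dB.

At ω = 10 rad/s:
zero (1 + j10·0.0125) = 1 + j0.125 → |·| ≈ 1.0078, ∠ ≈ 7.13°
pole (1 + j10·1) = 1 + j10 → |·| ≈ 10.05, ∠ ≈ 84.29°
pole (1 + j10·0.0005) = 1 + j0.005 → |·| ≈ 1, ∠ ≈ 0.29°
|G| = 0.08 · 1.0078 / (10.05 · 1) ≈ 0.0080223
Gain = 20 log₁₀(0.0080223) ≈ -41.91 dB

-41.9 dB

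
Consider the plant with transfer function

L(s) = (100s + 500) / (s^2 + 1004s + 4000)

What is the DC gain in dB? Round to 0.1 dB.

-18.1 dB

L(0) = 500 / 4000 = 0.125
20 log₁₀(0.125) ≈ -18.06 dB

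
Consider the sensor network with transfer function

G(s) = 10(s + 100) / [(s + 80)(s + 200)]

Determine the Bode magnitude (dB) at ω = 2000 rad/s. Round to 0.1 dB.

-46.1 dB

At s = jω = j2000:
zero (s+100): 100 + j2000 → |·| = √(100²+2000²) = √4010000 ≈ 2002.5, ∠ = arctan(2000/100) ≈ 87.14°
pole (s+80): 80 + j2000 → |·| = √(80²+2000²) = √4006400 ≈ 2001.6, ∠ = arctan(2000/80) ≈ 87.71°
pole (s+200): 200 + j2000 → |·| = √(200²+2000²) = √4040000 ≈ 2010, ∠ = arctan(2000/200) ≈ 84.29°
|G| = 10 · 2002.5 / 4.0232e+06 ≈ 0.0049774
Gain = 20 log₁₀(0.0049774) ≈ -46.06 dB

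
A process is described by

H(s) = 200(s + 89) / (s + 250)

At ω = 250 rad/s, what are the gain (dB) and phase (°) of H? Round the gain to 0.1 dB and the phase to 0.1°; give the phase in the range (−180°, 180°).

At s = jω = j250:
zero (s+89): 89 + j250 → |·| = √(89²+250²) = √70421 ≈ 265.37, ∠ = arctan(250/89) ≈ 70.40°
pole (s+250): 250 + j250 → |·| = √(250²+250²) = √125000 ≈ 353.55, ∠ = arctan(250/250) ≈ 45.00°
|H| = 200 · 265.37 / 353.55 ≈ 150.12
Gain = 20 log₁₀(150.12) ≈ 43.53 dB
∠H = 70.40° − 45.00° = 25.40°

43.5 dB, 25.4°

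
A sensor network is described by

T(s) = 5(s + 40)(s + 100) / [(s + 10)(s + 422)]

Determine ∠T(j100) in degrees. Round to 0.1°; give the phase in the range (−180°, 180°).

15.6°

At s = jω = j100:
zero (s+40): 40 + j100 → |·| = √(40²+100²) = √11600 ≈ 107.7, ∠ = arctan(100/40) ≈ 68.20°
zero (s+100): 100 + j100 → |·| = √(100²+100²) = √20000 ≈ 141.42, ∠ = arctan(100/100) ≈ 45.00°
pole (s+10): 10 + j100 → |·| = √(10²+100²) = √10100 ≈ 100.5, ∠ = arctan(100/10) ≈ 84.29°
pole (s+422): 422 + j100 → |·| = √(422²+100²) = √188084 ≈ 433.69, ∠ = arctan(100/422) ≈ 13.33°
∠T = 113.20° − 97.62° = 15.58°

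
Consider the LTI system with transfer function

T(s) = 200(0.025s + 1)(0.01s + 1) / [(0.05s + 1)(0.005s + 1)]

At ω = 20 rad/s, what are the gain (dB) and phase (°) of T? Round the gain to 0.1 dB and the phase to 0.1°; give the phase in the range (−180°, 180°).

At ω = 20 rad/s:
zero (1 + j20·0.025) = 1 + j0.5 → |·| ≈ 1.118, ∠ ≈ 26.57°
zero (1 + j20·0.01) = 1 + j0.2 → |·| ≈ 1.0198, ∠ ≈ 11.31°
pole (1 + j20·0.05) = 1 + j1 → |·| ≈ 1.4142, ∠ ≈ 45.00°
pole (1 + j20·0.005) = 1 + j0.1 → |·| ≈ 1.005, ∠ ≈ 5.71°
|T| = 200 · 1.118 · 1.0198 / (1.4142 · 1.005) ≈ 160.44
Gain = 20 log₁₀(160.44) ≈ 44.11 dB
∠T = (26.57° + 11.31°) − (45.00° + 5.71°) = -12.83°

44.1 dB, -12.8°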